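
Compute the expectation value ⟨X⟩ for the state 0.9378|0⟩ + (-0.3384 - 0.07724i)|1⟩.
-0.6347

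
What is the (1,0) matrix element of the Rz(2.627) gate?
0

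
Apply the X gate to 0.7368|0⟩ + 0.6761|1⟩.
0.6761|0⟩ + 0.7368|1⟩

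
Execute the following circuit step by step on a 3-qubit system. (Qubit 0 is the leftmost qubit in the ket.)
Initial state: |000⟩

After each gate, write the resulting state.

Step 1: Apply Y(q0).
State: i|100⟩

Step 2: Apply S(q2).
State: i|100⟩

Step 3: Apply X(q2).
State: i|101⟩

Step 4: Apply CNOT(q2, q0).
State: i|001⟩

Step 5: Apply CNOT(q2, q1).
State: i|011⟩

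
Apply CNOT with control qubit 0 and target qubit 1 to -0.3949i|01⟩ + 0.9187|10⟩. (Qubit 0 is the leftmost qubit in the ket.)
-0.3949i|01⟩ + 0.9187|11⟩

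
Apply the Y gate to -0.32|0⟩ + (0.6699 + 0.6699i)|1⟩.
(0.6699 - 0.6699i)|0⟩ - 0.32i|1⟩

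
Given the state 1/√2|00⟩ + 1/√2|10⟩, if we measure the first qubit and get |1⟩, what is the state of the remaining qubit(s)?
|0⟩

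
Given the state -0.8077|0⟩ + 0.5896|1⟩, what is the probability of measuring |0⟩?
0.6524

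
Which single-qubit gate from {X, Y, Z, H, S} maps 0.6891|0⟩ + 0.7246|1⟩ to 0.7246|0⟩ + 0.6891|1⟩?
X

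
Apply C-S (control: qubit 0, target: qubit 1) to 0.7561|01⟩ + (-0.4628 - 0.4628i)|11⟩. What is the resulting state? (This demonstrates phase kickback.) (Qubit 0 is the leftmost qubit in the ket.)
0.7561|01⟩ + (0.4628 - 0.4628i)|11⟩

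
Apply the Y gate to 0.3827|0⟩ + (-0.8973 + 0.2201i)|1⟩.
(0.2201 + 0.8973i)|0⟩ + 0.3827i|1⟩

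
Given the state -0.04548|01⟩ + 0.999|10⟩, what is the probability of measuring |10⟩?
0.998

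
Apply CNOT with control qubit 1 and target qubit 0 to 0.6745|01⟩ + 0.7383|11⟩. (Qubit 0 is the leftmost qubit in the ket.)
0.7383|01⟩ + 0.6745|11⟩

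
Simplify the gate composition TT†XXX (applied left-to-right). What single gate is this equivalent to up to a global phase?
X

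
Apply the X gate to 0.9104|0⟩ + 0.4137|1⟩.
0.4137|0⟩ + 0.9104|1⟩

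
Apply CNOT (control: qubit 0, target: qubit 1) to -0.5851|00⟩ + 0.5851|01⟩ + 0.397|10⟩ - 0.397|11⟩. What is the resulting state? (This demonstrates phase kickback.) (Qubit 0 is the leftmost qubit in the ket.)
-0.5851|00⟩ + 0.5851|01⟩ - 0.397|10⟩ + 0.397|11⟩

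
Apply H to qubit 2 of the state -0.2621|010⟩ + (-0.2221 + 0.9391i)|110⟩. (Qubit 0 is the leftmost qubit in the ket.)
-0.1853|010⟩ - 0.1853|011⟩ + (-0.157 + 0.664i)|110⟩ + (-0.157 + 0.664i)|111⟩

H on qubit 2 mixes each pair of kets that differ only in qubit 2: amplitudes (a, b) of (|…0…⟩, |…1…⟩) become ((a + b)/√2, (a − b)/√2). Kets absent from the input have amplitude 0.
(|010⟩, |011⟩): (a, b) = (-0.2621, 0) → (-0.1853, -0.1853)
(|110⟩, |111⟩): (a, b) = ((-0.2221 + 0.9391i), 0) → ((-0.157 + 0.664i), (-0.157 + 0.664i))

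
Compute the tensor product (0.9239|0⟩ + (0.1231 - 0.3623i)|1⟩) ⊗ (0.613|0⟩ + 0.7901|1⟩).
0.5664|00⟩ + 0.73|01⟩ + (0.07546 - 0.2221i)|10⟩ + (0.09726 - 0.2863i)|11⟩

amp(|b₁b₂…⟩) = product of the factor amplitudes for bits b₁, b₂, …; only kets whose every factor amplitude is nonzero survive.
|00⟩: (0.9239)(0.613) = 0.5664
|01⟩: (0.9239)(0.7901) = 0.73
|10⟩: (0.1231 - 0.3623i)(0.613) = (0.07546 - 0.2221i)
|11⟩: (0.1231 - 0.3623i)(0.7901) = (0.09726 - 0.2863i)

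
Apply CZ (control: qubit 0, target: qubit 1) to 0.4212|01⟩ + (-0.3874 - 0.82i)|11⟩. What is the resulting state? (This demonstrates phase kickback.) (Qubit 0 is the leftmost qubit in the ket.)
0.4212|01⟩ + (0.3874 + 0.82i)|11⟩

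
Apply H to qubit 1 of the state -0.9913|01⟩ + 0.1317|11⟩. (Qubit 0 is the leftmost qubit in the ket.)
-0.701|00⟩ + 0.701|01⟩ + 0.09313|10⟩ - 0.09313|11⟩

H on qubit 1 mixes each pair of kets that differ only in qubit 1: amplitudes (a, b) of (|…0…⟩, |…1…⟩) become ((a + b)/√2, (a − b)/√2). Kets absent from the input have amplitude 0.
(|00⟩, |01⟩): (a, b) = (0, -0.9913) → (-0.701, 0.701)
(|10⟩, |11⟩): (a, b) = (0, 0.1317) → (0.09313, -0.09313)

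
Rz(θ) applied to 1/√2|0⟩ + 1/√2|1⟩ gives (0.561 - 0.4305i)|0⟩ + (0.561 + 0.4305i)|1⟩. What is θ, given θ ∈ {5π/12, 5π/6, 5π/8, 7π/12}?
5π/12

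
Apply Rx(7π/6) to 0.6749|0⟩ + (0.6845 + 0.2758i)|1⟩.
(0.09173 - 0.6612i)|0⟩ + (-0.1772 - 0.7233i)|1⟩

Rx(7π/6) = [[cos(θ/2), −i·sin(θ/2)], [−i·sin(θ/2), cos(θ/2)]]; θ = 7π/6, cos(θ/2) ≈ -0.258819, sin(θ/2) ≈ 0.965926.
With a = amp(|0⟩) = 0.6749 and b = amp(|1⟩) = (0.6845 + 0.2758i):
new amp(|0⟩) = (-0.258819)·a + (-0.965926i)·b = (0.09173 - 0.6612i)
new amp(|1⟩) = (-0.965926i)·a + (-0.258819)·b = (-0.1772 - 0.7233i)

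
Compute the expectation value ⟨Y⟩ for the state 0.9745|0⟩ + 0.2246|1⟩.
0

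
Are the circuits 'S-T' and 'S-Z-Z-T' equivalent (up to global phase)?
Yes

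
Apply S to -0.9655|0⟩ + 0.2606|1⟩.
-0.9655|0⟩ + 0.2606i|1⟩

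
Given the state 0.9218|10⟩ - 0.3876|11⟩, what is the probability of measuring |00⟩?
0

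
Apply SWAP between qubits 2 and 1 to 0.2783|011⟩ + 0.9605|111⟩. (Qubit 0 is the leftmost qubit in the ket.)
0.2783|011⟩ + 0.9605|111⟩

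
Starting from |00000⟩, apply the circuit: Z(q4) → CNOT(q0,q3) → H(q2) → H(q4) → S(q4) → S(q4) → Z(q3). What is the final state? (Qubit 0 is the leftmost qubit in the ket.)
1/2|00000⟩ - 1/2|00001⟩ + 1/2|00100⟩ - 1/2|00101⟩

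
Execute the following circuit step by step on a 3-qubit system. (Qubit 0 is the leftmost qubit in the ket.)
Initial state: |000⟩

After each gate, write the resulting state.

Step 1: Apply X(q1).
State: |010⟩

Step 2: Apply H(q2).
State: 1/√2|010⟩ + 1/√2|011⟩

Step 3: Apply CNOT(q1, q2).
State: 1/√2|010⟩ + 1/√2|011⟩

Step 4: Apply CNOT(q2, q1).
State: 1/√2|001⟩ + 1/√2|010⟩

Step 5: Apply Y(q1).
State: -(1/√2)i|000⟩ + (1/√2)i|011⟩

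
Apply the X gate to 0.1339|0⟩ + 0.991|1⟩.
0.991|0⟩ + 0.1339|1⟩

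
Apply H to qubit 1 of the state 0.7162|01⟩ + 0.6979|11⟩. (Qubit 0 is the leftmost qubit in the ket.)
0.5064|00⟩ - 0.5064|01⟩ + 0.4935|10⟩ - 0.4935|11⟩

H on qubit 1 mixes each pair of kets that differ only in qubit 1: amplitudes (a, b) of (|…0…⟩, |…1…⟩) become ((a + b)/√2, (a − b)/√2). Kets absent from the input have amplitude 0.
(|00⟩, |01⟩): (a, b) = (0, 0.7162) → (0.5064, -0.5064)
(|10⟩, |11⟩): (a, b) = (0, 0.6979) → (0.4935, -0.4935)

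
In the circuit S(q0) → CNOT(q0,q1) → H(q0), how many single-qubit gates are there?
2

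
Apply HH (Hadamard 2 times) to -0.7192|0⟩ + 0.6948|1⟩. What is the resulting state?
-0.7192|0⟩ + 0.6948|1⟩

H² = I, so an even number of Hadamards cancels: H^2 = I and the state is unchanged.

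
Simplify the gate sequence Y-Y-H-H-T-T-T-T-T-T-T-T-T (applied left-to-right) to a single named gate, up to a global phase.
T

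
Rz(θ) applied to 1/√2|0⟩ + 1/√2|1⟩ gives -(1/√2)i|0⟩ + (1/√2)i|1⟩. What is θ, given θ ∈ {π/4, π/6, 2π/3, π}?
π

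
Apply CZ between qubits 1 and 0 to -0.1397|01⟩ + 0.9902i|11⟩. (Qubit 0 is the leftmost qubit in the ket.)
-0.1397|01⟩ - 0.9902i|11⟩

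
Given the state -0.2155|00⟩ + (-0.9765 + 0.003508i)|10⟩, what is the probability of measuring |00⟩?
0.04644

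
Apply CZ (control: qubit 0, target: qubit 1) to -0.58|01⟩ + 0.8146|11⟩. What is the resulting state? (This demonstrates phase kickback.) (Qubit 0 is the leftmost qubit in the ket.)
-0.58|01⟩ - 0.8146|11⟩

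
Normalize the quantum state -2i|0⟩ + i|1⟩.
-0.8944i|0⟩ + (1/√5)i|1⟩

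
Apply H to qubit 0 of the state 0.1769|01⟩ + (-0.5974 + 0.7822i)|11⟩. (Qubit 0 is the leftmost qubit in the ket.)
(-0.2973 + 0.5531i)|01⟩ + (0.5475 - 0.5531i)|11⟩

H on qubit 0 mixes each pair of kets that differ only in qubit 0: amplitudes (a, b) of (|…0…⟩, |…1…⟩) become ((a + b)/√2, (a − b)/√2). Kets absent from the input have amplitude 0.
(|01⟩, |11⟩): (a, b) = (0.1769, (-0.5974 + 0.7822i)) → ((-0.2973 + 0.5531i), (0.5475 - 0.5531i))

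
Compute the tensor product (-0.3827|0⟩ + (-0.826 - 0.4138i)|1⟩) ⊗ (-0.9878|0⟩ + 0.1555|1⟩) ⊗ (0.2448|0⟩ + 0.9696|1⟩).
0.09254|000⟩ + 0.3665|001⟩ - 0.01457|010⟩ - 0.0577|011⟩ + (0.1997 + 0.1001i)|100⟩ + (0.7911 + 0.3963i)|101⟩ + (-0.03144 - 0.01575i)|110⟩ + (-0.1245 - 0.06239i)|111⟩

amp(|b₁b₂…⟩) = product of the factor amplitudes for bits b₁, b₂, …; only kets whose every factor amplitude is nonzero survive.
|000⟩: (-0.3827)(-0.9878)(0.2448) = 0.09254
|001⟩: (-0.3827)(-0.9878)(0.9696) = 0.3665
|010⟩: (-0.3827)(0.1555)(0.2448) = -0.01457
|011⟩: (-0.3827)(0.1555)(0.9696) = -0.0577
|100⟩: (-0.826 - 0.4138i)(-0.9878)(0.2448) = (0.1997 + 0.1001i)
|101⟩: (-0.826 - 0.4138i)(-0.9878)(0.9696) = (0.7911 + 0.3963i)
|110⟩: (-0.826 - 0.4138i)(0.1555)(0.2448) = (-0.03144 - 0.01575i)
|111⟩: (-0.826 - 0.4138i)(0.1555)(0.9696) = (-0.1245 - 0.06239i)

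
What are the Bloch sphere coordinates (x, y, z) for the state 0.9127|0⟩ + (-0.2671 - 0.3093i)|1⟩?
(-0.4876, -0.5646, 0.666)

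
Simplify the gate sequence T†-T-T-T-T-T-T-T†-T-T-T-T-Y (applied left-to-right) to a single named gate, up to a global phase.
Y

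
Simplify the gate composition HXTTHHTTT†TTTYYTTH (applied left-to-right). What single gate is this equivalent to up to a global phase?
Z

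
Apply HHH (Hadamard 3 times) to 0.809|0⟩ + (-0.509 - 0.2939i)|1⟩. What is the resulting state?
(0.2121 - 0.2078i)|0⟩ + (0.932 + 0.2078i)|1⟩

H² = I, so H^3 = H: a single Hadamard. With (a, b) = (0.809, (-0.509 - 0.2939i)), H gives ((a + b)/√2, (a − b)/√2) = ((0.2121 - 0.2078i), (0.932 + 0.2078i)).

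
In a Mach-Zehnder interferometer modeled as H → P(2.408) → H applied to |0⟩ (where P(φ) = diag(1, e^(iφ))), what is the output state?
(0.1286 + 0.3348i)|0⟩ + (0.8714 - 0.3348i)|1⟩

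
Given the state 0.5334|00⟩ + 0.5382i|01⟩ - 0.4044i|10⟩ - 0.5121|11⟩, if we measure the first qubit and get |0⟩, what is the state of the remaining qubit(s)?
0.7039|0⟩ + 0.7103i|1⟩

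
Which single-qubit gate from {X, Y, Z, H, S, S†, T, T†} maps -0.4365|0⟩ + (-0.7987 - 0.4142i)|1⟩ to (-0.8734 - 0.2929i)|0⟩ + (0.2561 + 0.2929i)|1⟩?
H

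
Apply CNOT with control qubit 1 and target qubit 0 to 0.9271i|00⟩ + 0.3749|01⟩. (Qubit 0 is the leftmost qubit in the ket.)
0.9271i|00⟩ + 0.3749|11⟩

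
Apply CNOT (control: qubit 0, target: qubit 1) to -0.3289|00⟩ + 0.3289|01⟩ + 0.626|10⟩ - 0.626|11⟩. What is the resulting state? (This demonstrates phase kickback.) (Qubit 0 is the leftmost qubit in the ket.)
-0.3289|00⟩ + 0.3289|01⟩ - 0.626|10⟩ + 0.626|11⟩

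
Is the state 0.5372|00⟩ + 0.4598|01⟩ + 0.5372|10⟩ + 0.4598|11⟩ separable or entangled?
Separable

Writing the state as a|00⟩ + b|01⟩ + c|10⟩ + d|11⟩, it is a product state iff ad − bc = 0.
Here (a, b, c, d) = (0.5372, 0.4598, 0.5372, 0.4598): ad − bc = (0.5372)(0.4598) − (0.4598)(0.5372) = 0, so the state is separable.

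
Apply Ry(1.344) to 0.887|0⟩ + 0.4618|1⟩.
0.4067|0⟩ + 0.9136|1⟩

Ry(1.344) = [[cos(θ/2), −sin(θ/2)], [sin(θ/2), cos(θ/2)]]; θ = 1.344, cos(θ/2) ≈ 0.782578, sin(θ/2) ≈ 0.622552.
With a = amp(|0⟩) = 0.887 and b = amp(|1⟩) = 0.4618:
new amp(|0⟩) = (0.782578)·a + (-0.622552)·b = 0.4067
new amp(|1⟩) = (0.622552)·a + (0.782578)·b = 0.9136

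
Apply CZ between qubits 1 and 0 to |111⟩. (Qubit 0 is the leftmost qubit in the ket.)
-|111⟩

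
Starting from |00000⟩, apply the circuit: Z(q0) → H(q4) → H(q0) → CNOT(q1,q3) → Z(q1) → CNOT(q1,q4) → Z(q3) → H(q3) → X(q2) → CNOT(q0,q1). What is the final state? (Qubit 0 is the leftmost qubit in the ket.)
1/√8|00100⟩ + 1/√8|00101⟩ + 1/√8|00110⟩ + 1/√8|00111⟩ + 1/√8|11100⟩ + 1/√8|11101⟩ + 1/√8|11110⟩ + 1/√8|11111⟩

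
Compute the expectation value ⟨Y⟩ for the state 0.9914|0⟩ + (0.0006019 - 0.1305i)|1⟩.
-0.2588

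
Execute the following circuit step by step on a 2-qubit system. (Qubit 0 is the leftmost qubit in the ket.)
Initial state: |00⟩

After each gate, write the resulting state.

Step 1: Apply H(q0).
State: 1/√2|00⟩ + 1/√2|10⟩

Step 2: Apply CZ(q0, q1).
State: 1/√2|00⟩ + 1/√2|10⟩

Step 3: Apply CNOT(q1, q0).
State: 1/√2|00⟩ + 1/√2|10⟩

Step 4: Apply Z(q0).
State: 1/√2|00⟩ - 1/√2|10⟩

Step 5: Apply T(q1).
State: 1/√2|00⟩ - 1/√2|10⟩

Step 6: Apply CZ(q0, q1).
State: 1/√2|00⟩ - 1/√2|10⟩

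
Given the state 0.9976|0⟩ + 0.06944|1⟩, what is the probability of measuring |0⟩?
0.9952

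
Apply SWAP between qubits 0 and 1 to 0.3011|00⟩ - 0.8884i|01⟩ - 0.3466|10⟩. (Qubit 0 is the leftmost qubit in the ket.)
0.3011|00⟩ - 0.3466|01⟩ - 0.8884i|10⟩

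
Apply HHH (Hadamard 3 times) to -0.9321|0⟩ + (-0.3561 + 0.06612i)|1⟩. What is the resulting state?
(-0.9109 + 0.04675i)|0⟩ + (-0.4073 - 0.04675i)|1⟩

H² = I, so H^3 = H: a single Hadamard. With (a, b) = (-0.9321, (-0.3561 + 0.06612i)), H gives ((a + b)/√2, (a − b)/√2) = ((-0.9109 + 0.04675i), (-0.4073 - 0.04675i)).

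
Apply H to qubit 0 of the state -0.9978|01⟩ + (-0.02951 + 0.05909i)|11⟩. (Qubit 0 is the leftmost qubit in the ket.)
(-0.7264 + 0.04178i)|01⟩ + (-0.6847 - 0.04178i)|11⟩

H on qubit 0 mixes each pair of kets that differ only in qubit 0: amplitudes (a, b) of (|…0…⟩, |…1…⟩) become ((a + b)/√2, (a − b)/√2). Kets absent from the input have amplitude 0.
(|01⟩, |11⟩): (a, b) = (-0.9978, (-0.02951 + 0.05909i)) → ((-0.7264 + 0.04178i), (-0.6847 - 0.04178i))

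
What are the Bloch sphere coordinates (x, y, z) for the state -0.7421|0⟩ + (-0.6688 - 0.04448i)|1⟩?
(0.9926, 0.06602, 0.1014)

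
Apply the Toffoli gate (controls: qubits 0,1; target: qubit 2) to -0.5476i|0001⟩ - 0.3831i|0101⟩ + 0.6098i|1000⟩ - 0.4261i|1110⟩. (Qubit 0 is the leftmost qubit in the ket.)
-0.5476i|0001⟩ - 0.3831i|0101⟩ + 0.6098i|1000⟩ - 0.4261i|1100⟩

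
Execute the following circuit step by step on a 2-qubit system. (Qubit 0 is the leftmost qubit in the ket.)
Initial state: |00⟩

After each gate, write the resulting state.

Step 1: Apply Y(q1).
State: i|01⟩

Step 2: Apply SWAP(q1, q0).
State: i|10⟩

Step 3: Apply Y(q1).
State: -|11⟩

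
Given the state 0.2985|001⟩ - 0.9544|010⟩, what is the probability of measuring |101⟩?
0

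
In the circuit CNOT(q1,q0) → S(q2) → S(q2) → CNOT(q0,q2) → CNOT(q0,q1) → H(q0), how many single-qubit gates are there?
3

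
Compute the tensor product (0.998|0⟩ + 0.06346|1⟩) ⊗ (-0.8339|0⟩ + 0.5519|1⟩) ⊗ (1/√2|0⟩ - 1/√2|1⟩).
-0.5885|000⟩ + 0.5885|001⟩ + 0.3895|010⟩ - 0.3895|011⟩ - 0.03742|100⟩ + 0.03742|101⟩ + 0.02477|110⟩ - 0.02477|111⟩

amp(|b₁b₂…⟩) = product of the factor amplitudes for bits b₁, b₂, …; only kets whose every factor amplitude is nonzero survive.
|000⟩: (0.998)(-0.8339)(1/√2) = -0.5885
|001⟩: (0.998)(-0.8339)(-1/√2) = 0.5885
|010⟩: (0.998)(0.5519)(1/√2) = 0.3895
|011⟩: (0.998)(0.5519)(-1/√2) = -0.3895
|100⟩: (0.06346)(-0.8339)(1/√2) = -0.03742
|101⟩: (0.06346)(-0.8339)(-1/√2) = 0.03742
|110⟩: (0.06346)(0.5519)(1/√2) = 0.02477
|111⟩: (0.06346)(0.5519)(-1/√2) = -0.02477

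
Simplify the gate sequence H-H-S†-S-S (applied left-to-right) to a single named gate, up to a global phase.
S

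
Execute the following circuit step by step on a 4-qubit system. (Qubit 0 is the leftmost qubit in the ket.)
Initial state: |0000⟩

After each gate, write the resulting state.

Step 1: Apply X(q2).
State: |0010⟩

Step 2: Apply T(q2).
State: (1/√2 + (1/√2)i)|0010⟩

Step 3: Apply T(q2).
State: i|0010⟩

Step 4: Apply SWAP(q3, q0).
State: i|0010⟩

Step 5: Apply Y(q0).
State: -|1010⟩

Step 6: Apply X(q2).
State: -|1000⟩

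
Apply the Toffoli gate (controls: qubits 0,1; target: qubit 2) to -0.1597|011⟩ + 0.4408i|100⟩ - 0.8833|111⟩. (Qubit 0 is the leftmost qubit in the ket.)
-0.1597|011⟩ + 0.4408i|100⟩ - 0.8833|110⟩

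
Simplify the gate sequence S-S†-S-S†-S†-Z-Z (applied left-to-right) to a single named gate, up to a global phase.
S†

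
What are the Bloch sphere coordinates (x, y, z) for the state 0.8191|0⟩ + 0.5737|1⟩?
(0.9398, 0, 0.3418)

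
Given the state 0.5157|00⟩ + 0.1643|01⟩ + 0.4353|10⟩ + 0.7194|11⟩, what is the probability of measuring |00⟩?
0.2659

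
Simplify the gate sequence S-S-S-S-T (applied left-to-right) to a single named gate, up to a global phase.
T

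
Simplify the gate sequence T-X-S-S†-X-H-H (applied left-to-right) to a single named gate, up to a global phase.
T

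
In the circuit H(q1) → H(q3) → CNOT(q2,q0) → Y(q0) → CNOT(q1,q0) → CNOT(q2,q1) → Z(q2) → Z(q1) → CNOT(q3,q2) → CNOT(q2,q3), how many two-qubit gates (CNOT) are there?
5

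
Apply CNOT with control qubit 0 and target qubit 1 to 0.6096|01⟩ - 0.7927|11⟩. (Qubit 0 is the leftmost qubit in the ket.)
0.6096|01⟩ - 0.7927|10⟩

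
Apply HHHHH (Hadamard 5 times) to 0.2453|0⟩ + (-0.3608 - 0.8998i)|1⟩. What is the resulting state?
(-0.08167 - 0.6363i)|0⟩ + (0.4286 + 0.6363i)|1⟩

H² = I, so H^5 = H: a single Hadamard. With (a, b) = (0.2453, (-0.3608 - 0.8998i)), H gives ((a + b)/√2, (a − b)/√2) = ((-0.08167 - 0.6363i), (0.4286 + 0.6363i)).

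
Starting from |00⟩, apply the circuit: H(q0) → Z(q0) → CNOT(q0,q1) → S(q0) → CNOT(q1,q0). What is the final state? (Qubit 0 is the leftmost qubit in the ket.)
1/√2|00⟩ - (1/√2)i|01⟩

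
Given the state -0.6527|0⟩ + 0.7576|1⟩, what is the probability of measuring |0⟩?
0.426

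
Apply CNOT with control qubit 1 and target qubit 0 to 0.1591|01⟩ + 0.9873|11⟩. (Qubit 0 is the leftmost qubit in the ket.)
0.9873|01⟩ + 0.1591|11⟩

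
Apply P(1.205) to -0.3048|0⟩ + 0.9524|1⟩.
-0.3048|0⟩ + (0.3407 + 0.8894i)|1⟩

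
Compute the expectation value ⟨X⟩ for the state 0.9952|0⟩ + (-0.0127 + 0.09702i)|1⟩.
-0.02528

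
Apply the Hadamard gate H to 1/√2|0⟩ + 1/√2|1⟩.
|0⟩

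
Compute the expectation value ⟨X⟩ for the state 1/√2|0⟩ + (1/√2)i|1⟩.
0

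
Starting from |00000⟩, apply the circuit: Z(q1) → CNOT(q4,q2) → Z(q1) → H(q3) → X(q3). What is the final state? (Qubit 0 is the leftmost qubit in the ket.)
1/√2|00000⟩ + 1/√2|00010⟩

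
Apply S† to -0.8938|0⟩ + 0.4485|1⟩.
-0.8938|0⟩ - 0.4485i|1⟩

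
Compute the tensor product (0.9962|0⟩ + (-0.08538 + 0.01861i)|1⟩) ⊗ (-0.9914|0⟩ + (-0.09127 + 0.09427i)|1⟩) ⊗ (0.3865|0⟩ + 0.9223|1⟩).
-0.3817|000⟩ - 0.9109|001⟩ + (-0.03514 + 0.0363i)|010⟩ + (-0.08386 + 0.08661i)|011⟩ + (0.03272 - 0.007131i)|100⟩ + (0.07807 - 0.01702i)|101⟩ + (0.002334 - 0.003767i)|110⟩ + (0.005569 - 0.00899i)|111⟩

amp(|b₁b₂…⟩) = product of the factor amplitudes for bits b₁, b₂, …; only kets whose every factor amplitude is nonzero survive.
|000⟩: (0.9962)(-0.9914)(0.3865) = -0.3817
|001⟩: (0.9962)(-0.9914)(0.9223) = -0.9109
|010⟩: (0.9962)(-0.09127 + 0.09427i)(0.3865) = (-0.03514 + 0.0363i)
|011⟩: (0.9962)(-0.09127 + 0.09427i)(0.9223) = (-0.08386 + 0.08661i)
|100⟩: (-0.08538 + 0.01861i)(-0.9914)(0.3865) = (0.03272 - 0.007131i)
|101⟩: (-0.08538 + 0.01861i)(-0.9914)(0.9223) = (0.07807 - 0.01702i)
|110⟩: (-0.08538 + 0.01861i)(-0.09127 + 0.09427i)(0.3865) = (0.002334 - 0.003767i)
|111⟩: (-0.08538 + 0.01861i)(-0.09127 + 0.09427i)(0.9223) = (0.005569 - 0.00899i)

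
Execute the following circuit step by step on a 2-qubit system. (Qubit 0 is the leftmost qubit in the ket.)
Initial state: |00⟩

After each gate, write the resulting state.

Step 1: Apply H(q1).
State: 1/√2|00⟩ + 1/√2|01⟩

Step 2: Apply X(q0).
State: 1/√2|10⟩ + 1/√2|11⟩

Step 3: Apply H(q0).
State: 1/2|00⟩ + 1/2|01⟩ - 1/2|10⟩ - 1/2|11⟩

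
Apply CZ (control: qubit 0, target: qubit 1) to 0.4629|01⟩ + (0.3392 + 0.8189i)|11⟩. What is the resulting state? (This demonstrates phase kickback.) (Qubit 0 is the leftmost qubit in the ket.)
0.4629|01⟩ + (-0.3392 - 0.8189i)|11⟩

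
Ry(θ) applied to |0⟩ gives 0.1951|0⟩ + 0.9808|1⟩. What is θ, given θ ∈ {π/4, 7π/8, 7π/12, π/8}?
7π/8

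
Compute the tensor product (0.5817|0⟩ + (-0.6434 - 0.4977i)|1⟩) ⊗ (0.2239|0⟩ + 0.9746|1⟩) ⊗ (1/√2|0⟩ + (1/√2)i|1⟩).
0.0921|000⟩ + 0.0921i|001⟩ + 0.4009|010⟩ + 0.4009i|011⟩ + (-0.1019 - 0.0788i)|100⟩ + (0.0788 - 0.1019i)|101⟩ + (-0.4434 - 0.343i)|110⟩ + (0.343 - 0.4434i)|111⟩

amp(|b₁b₂…⟩) = product of the factor amplitudes for bits b₁, b₂, …; only kets whose every factor amplitude is nonzero survive.
|000⟩: (0.5817)(0.2239)(1/√2) = 0.0921
|001⟩: (0.5817)(0.2239)((1/√2)i) = 0.0921i
|010⟩: (0.5817)(0.9746)(1/√2) = 0.4009
|011⟩: (0.5817)(0.9746)((1/√2)i) = 0.4009i
|100⟩: (-0.6434 - 0.4977i)(0.2239)(1/√2) = (-0.1019 - 0.0788i)
|101⟩: (-0.6434 - 0.4977i)(0.2239)((1/√2)i) = (0.0788 - 0.1019i)
|110⟩: (-0.6434 - 0.4977i)(0.9746)(1/√2) = (-0.4434 - 0.343i)
|111⟩: (-0.6434 - 0.4977i)(0.9746)((1/√2)i) = (0.343 - 0.4434i)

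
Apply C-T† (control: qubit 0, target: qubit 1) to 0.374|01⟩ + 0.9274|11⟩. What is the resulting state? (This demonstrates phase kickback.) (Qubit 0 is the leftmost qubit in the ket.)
0.374|01⟩ + (0.6558 - 0.6558i)|11⟩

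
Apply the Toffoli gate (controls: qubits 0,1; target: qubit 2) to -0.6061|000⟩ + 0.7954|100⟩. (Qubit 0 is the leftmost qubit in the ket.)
-0.6061|000⟩ + 0.7954|100⟩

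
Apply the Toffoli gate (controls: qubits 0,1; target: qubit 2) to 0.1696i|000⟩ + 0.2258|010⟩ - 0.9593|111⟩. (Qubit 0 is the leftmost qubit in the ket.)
0.1696i|000⟩ + 0.2258|010⟩ - 0.9593|110⟩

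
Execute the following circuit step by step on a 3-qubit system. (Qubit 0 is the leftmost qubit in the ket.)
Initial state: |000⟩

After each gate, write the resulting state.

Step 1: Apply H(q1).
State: 1/√2|000⟩ + 1/√2|010⟩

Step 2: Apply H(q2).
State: 1/2|000⟩ + 1/2|001⟩ + 1/2|010⟩ + 1/2|011⟩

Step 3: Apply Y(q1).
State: -(1/2)i|000⟩ - (1/2)i|001⟩ + (1/2)i|010⟩ + (1/2)i|011⟩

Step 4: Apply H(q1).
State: -(1/√2)i|010⟩ - (1/√2)i|011⟩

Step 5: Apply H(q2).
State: -i|010⟩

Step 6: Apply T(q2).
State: -i|010⟩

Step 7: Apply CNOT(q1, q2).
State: -i|011⟩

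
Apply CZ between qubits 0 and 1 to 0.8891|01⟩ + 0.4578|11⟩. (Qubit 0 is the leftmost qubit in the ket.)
0.8891|01⟩ - 0.4578|11⟩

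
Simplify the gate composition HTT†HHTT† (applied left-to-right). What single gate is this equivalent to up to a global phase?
H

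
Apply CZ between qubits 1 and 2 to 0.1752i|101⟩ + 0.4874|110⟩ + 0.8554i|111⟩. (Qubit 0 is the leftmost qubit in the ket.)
0.1752i|101⟩ + 0.4874|110⟩ - 0.8554i|111⟩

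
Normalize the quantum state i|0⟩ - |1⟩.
(1/√2)i|0⟩ - 1/√2|1⟩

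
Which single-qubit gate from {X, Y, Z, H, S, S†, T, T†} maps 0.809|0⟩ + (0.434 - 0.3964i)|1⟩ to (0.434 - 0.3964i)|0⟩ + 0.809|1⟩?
X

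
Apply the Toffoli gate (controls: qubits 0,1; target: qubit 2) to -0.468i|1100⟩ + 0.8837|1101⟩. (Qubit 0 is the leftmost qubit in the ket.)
-0.468i|1110⟩ + 0.8837|1111⟩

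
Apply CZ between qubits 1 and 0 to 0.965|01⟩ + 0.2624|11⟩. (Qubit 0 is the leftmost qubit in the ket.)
0.965|01⟩ - 0.2624|11⟩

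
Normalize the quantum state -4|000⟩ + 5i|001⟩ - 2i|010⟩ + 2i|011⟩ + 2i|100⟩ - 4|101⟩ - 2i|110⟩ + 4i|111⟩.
-0.424|000⟩ + 0.53i|001⟩ - 0.212i|010⟩ + 0.212i|011⟩ + 0.212i|100⟩ - 0.424|101⟩ - 0.212i|110⟩ + 0.424i|111⟩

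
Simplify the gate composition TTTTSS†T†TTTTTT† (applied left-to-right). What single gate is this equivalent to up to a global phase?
T†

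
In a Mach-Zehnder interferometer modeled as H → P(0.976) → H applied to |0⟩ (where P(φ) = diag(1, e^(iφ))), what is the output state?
(0.7802 + 0.4141i)|0⟩ + (0.2198 - 0.4141i)|1⟩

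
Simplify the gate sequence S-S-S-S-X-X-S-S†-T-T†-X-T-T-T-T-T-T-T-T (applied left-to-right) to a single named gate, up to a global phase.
X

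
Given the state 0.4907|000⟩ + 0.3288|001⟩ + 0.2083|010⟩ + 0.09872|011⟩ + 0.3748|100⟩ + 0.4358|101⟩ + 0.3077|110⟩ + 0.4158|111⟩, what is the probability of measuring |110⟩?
0.09468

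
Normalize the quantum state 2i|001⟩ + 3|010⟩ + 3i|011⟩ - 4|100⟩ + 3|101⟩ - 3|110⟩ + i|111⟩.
0.2649i|001⟩ + 0.3974|010⟩ + 0.3974i|011⟩ - 0.5298|100⟩ + 0.3974|101⟩ - 0.3974|110⟩ + 0.1325i|111⟩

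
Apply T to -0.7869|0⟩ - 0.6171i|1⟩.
-0.7869|0⟩ + (0.4364 - 0.4364i)|1⟩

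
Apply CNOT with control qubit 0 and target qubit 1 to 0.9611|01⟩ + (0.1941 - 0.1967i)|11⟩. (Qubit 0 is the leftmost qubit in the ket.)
0.9611|01⟩ + (0.1941 - 0.1967i)|10⟩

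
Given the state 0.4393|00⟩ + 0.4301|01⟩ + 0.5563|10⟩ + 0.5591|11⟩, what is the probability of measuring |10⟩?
0.3095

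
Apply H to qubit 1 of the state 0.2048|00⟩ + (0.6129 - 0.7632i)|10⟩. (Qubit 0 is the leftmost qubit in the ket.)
0.1448|00⟩ + 0.1448|01⟩ + (0.4334 - 0.5397i)|10⟩ + (0.4334 - 0.5397i)|11⟩

H on qubit 1 mixes each pair of kets that differ only in qubit 1: amplitudes (a, b) of (|…0…⟩, |…1…⟩) become ((a + b)/√2, (a − b)/√2). Kets absent from the input have amplitude 0.
(|00⟩, |01⟩): (a, b) = (0.2048, 0) → (0.1448, 0.1448)
(|10⟩, |11⟩): (a, b) = ((0.6129 - 0.7632i), 0) → ((0.4334 - 0.5397i), (0.4334 - 0.5397i))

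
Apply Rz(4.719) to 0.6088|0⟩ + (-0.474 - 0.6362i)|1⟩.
(-0.4319 - 0.4291i)|0⟩ + (0.7846 + 0.1173i)|1⟩

Rz(4.719) = [[e^(−iθ/2), 0], [0, e^(iθ/2)]] with e^(±iθ/2) = cos(θ/2) ± i·sin(θ/2); θ = 4.719, cos(θ/2) ≈ -0.70944, sin(θ/2) ≈ 0.704766.
With a = amp(|0⟩) = 0.6088 and b = amp(|1⟩) = (-0.474 - 0.6362i):
new amp(|0⟩) = (-0.70944 - 0.704766i)·a = (-0.4319 - 0.4291i)
new amp(|1⟩) = (-0.70944 + 0.704766i)·b = (0.7846 + 0.1173i)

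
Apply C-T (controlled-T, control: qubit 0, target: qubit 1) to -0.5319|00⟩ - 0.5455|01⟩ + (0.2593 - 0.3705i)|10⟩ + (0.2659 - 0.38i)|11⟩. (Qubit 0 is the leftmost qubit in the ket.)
-0.5319|00⟩ - 0.5455|01⟩ + (0.2593 - 0.3705i)|10⟩ + (0.4567 - 0.08068i)|11⟩

C-T leaves the control-|0⟩ kets |00⟩, |01⟩ unchanged and applies T to qubit 1 on the control-|1⟩ pair (|10⟩, |11⟩).
T = [[1, 0], [0, (1/√2 + (1/√2)i)]].
With a = amp(|10⟩) = (0.2593 - 0.3705i) and b = amp(|11⟩) = (0.2659 - 0.38i):
new amp(|10⟩) = (1)·a = (0.2593 - 0.3705i)
new amp(|11⟩) = (1/√2 + (1/√2)i)·b = (0.4567 - 0.08068i)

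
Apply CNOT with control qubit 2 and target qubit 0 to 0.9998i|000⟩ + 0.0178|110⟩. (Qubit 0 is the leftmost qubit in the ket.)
0.9998i|000⟩ + 0.0178|110⟩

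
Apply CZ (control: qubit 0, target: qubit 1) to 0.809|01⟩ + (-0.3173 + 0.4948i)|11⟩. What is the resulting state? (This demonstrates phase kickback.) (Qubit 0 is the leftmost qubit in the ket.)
0.809|01⟩ + (0.3173 - 0.4948i)|11⟩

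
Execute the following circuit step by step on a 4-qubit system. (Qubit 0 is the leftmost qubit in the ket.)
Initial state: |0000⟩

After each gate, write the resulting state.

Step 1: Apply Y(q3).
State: i|0001⟩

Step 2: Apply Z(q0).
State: i|0001⟩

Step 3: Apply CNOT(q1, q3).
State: i|0001⟩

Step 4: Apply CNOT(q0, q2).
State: i|0001⟩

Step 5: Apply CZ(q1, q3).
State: i|0001⟩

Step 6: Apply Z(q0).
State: i|0001⟩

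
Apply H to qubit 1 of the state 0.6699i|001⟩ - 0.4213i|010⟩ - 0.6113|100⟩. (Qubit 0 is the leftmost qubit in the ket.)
-0.2979i|000⟩ + 0.4737i|001⟩ + 0.2979i|010⟩ + 0.4737i|011⟩ - 0.4323|100⟩ - 0.4323|110⟩

H on qubit 1 mixes each pair of kets that differ only in qubit 1: amplitudes (a, b) of (|…0…⟩, |…1…⟩) become ((a + b)/√2, (a − b)/√2). Kets absent from the input have amplitude 0.
(|000⟩, |010⟩): (a, b) = (0, -0.4213i) → (-0.2979i, 0.2979i)
(|001⟩, |011⟩): (a, b) = (0.6699i, 0) → (0.4737i, 0.4737i)
(|100⟩, |110⟩): (a, b) = (-0.6113, 0) → (-0.4323, -0.4323)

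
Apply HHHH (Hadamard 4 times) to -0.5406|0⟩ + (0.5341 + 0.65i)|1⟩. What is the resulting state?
-0.5406|0⟩ + (0.5341 + 0.65i)|1⟩

H² = I, so an even number of Hadamards cancels: H^4 = I and the state is unchanged.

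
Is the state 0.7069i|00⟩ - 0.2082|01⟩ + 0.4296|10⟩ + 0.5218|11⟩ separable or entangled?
Entangled

Writing the state as a|00⟩ + b|01⟩ + c|10⟩ + d|11⟩, it is a product state iff ad − bc = 0.
Here (a, b, c, d) = (0.7069i, -0.2082, 0.4296, 0.5218): ad − bc = (0.7069i)(0.5218) − (-0.2082)(0.4296) = (0.08944 + 0.3689i) ≠ 0, so the state is entangled.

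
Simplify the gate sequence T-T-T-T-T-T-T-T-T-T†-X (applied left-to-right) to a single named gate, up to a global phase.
X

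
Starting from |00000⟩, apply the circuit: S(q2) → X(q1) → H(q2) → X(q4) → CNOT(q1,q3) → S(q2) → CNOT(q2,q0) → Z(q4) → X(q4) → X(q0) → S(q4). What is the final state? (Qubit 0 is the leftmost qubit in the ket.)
-(1/√2)i|01110⟩ - 1/√2|11010⟩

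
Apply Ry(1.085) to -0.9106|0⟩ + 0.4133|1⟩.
-0.9932|0⟩ - 0.1162|1⟩

Ry(1.085) = [[cos(θ/2), −sin(θ/2)], [sin(θ/2), cos(θ/2)]]; θ = 1.085, cos(θ/2) ≈ 0.856421, sin(θ/2) ≈ 0.516279.
With a = amp(|0⟩) = -0.9106 and b = amp(|1⟩) = 0.4133:
new amp(|0⟩) = (0.856421)·a + (-0.516279)·b = -0.9932
new amp(|1⟩) = (0.516279)·a + (0.856421)·b = -0.1162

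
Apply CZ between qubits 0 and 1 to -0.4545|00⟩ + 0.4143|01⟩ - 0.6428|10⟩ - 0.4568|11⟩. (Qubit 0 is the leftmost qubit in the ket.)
-0.4545|00⟩ + 0.4143|01⟩ - 0.6428|10⟩ + 0.4568|11⟩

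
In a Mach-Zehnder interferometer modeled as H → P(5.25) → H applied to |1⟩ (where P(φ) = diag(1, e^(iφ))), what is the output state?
(0.244 + 0.4295i)|0⟩ + (0.756 - 0.4295i)|1⟩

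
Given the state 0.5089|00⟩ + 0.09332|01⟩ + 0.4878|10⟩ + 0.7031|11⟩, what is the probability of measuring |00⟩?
0.259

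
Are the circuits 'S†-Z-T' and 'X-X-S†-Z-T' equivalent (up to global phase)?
Yes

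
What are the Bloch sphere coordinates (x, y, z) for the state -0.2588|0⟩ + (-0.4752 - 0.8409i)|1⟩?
(0.246, 0.4352, -0.866)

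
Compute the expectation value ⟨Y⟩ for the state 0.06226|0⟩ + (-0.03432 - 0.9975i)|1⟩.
-0.1242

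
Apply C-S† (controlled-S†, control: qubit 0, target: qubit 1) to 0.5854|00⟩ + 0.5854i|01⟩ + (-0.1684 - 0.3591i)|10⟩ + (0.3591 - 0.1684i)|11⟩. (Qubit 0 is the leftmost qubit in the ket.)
0.5854|00⟩ + 0.5854i|01⟩ + (-0.1684 - 0.3591i)|10⟩ + (-0.1684 - 0.3591i)|11⟩

C-S† leaves the control-|0⟩ kets |00⟩, |01⟩ unchanged and applies S† to qubit 1 on the control-|1⟩ pair (|10⟩, |11⟩).
S† = [[1, 0], [0, -i]].
With a = amp(|10⟩) = (-0.1684 - 0.3591i) and b = amp(|11⟩) = (0.3591 - 0.1684i):
new amp(|10⟩) = (1)·a = (-0.1684 - 0.3591i)
new amp(|11⟩) = (-i)·b = (-0.1684 - 0.3591i)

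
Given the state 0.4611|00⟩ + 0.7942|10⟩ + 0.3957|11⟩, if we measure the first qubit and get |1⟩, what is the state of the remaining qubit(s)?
0.8951|0⟩ + 0.446|1⟩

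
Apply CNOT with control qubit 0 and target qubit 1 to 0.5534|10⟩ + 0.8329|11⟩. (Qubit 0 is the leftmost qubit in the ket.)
0.8329|10⟩ + 0.5534|11⟩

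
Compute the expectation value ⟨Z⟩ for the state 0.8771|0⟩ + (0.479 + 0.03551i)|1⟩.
0.5386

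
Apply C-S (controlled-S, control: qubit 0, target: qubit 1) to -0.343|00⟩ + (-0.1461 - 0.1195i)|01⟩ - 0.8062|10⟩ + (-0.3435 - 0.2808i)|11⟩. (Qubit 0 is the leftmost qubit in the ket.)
-0.343|00⟩ + (-0.1461 - 0.1195i)|01⟩ - 0.8062|10⟩ + (0.2808 - 0.3435i)|11⟩

C-S leaves the control-|0⟩ kets |00⟩, |01⟩ unchanged and applies S to qubit 1 on the control-|1⟩ pair (|10⟩, |11⟩).
S = [[1, 0], [0, i]].
With a = amp(|10⟩) = -0.8062 and b = amp(|11⟩) = (-0.3435 - 0.2808i):
new amp(|10⟩) = (1)·a = -0.8062
new amp(|11⟩) = (i)·b = (0.2808 - 0.3435i)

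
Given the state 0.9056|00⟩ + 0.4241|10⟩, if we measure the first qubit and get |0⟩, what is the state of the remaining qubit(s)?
|0⟩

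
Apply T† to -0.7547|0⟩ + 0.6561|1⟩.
-0.7547|0⟩ + (0.4639 - 0.4639i)|1⟩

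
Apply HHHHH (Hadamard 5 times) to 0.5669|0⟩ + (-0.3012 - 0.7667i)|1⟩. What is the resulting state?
(0.1879 - 0.5421i)|0⟩ + (0.6138 + 0.5421i)|1⟩

H² = I, so H^5 = H: a single Hadamard. With (a, b) = (0.5669, (-0.3012 - 0.7667i)), H gives ((a + b)/√2, (a − b)/√2) = ((0.1879 - 0.5421i), (0.6138 + 0.5421i)).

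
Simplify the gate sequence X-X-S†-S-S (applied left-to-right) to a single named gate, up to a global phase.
S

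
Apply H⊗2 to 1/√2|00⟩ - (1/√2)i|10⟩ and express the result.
(1/√8 - (1/√8)i)|00⟩ + (1/√8 - (1/√8)i)|01⟩ + (1/√8 + (1/√8)i)|10⟩ + (1/√8 + (1/√8)i)|11⟩

H⊗2 gives amp(|y⟩) = (1/2) Σ_x (−1)^(x·y) amp(|x⟩), where x·y is the number of positions in which both x and y have a 1.
|00⟩: (1/√2 - (1/√2)i)/2 = (1/√8 - (1/√8)i)
|01⟩: (1/√2 - (1/√2)i)/2 = (1/√8 - (1/√8)i)
|10⟩: (1/√2 + (1/√2)i)/2 = (1/√8 + (1/√8)i)
|11⟩: (1/√2 + (1/√2)i)/2 = (1/√8 + (1/√8)i)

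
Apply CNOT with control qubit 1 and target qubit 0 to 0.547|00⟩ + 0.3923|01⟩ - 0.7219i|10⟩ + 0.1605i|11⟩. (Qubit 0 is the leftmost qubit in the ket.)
0.547|00⟩ + 0.1605i|01⟩ - 0.7219i|10⟩ + 0.3923|11⟩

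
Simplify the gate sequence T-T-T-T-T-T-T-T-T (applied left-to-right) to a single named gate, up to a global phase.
T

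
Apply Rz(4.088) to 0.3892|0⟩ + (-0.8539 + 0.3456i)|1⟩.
(-0.1774 - 0.3464i)|0⟩ + (0.08153 - 0.9176i)|1⟩

Rz(4.088) = [[e^(−iθ/2), 0], [0, e^(iθ/2)]] with e^(±iθ/2) = cos(θ/2) ± i·sin(θ/2); θ = 4.088, cos(θ/2) ≈ -0.45574, sin(θ/2) ≈ 0.890113.
With a = amp(|0⟩) = 0.3892 and b = amp(|1⟩) = (-0.8539 + 0.3456i):
new amp(|0⟩) = (-0.45574 - 0.890113i)·a = (-0.1774 - 0.3464i)
new amp(|1⟩) = (-0.45574 + 0.890113i)·b = (0.08153 - 0.9176i)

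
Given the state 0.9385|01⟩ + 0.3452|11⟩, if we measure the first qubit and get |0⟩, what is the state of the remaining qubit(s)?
|1⟩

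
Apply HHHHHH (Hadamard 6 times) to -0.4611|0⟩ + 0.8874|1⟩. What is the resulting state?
-0.4611|0⟩ + 0.8874|1⟩

H² = I, so an even number of Hadamards cancels: H^6 = I and the state is unchanged.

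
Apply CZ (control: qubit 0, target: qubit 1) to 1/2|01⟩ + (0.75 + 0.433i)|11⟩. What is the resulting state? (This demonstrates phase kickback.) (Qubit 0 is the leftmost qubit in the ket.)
1/2|01⟩ + (-0.75 - 0.433i)|11⟩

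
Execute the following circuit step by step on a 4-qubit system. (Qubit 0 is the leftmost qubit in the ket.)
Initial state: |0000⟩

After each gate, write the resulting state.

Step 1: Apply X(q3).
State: |0001⟩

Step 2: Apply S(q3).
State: i|0001⟩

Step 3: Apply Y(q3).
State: |0000⟩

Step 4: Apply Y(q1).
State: i|0100⟩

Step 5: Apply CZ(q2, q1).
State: i|0100⟩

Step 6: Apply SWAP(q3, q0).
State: i|0100⟩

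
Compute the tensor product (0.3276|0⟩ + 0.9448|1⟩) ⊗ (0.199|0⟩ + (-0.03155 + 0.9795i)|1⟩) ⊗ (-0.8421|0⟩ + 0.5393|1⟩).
-0.0549|000⟩ + 0.03516|001⟩ + (0.008704 - 0.2702i)|010⟩ + (-0.005574 + 0.1731i)|011⟩ - 0.1583|100⟩ + 0.1014|101⟩ + (0.0251 - 0.7793i)|110⟩ + (-0.01608 + 0.4991i)|111⟩

amp(|b₁b₂…⟩) = product of the factor amplitudes for bits b₁, b₂, …; only kets whose every factor amplitude is nonzero survive.
|000⟩: (0.3276)(0.199)(-0.8421) = -0.0549
|001⟩: (0.3276)(0.199)(0.5393) = 0.03516
|010⟩: (0.3276)(-0.03155 + 0.9795i)(-0.8421) = (0.008704 - 0.2702i)
|011⟩: (0.3276)(-0.03155 + 0.9795i)(0.5393) = (-0.005574 + 0.1731i)
|100⟩: (0.9448)(0.199)(-0.8421) = -0.1583
|101⟩: (0.9448)(0.199)(0.5393) = 0.1014
|110⟩: (0.9448)(-0.03155 + 0.9795i)(-0.8421) = (0.0251 - 0.7793i)
|111⟩: (0.9448)(-0.03155 + 0.9795i)(0.5393) = (-0.01608 + 0.4991i)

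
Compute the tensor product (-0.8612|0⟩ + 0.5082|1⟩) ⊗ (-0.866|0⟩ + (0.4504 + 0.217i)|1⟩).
0.7458|00⟩ + (-0.3879 - 0.1869i)|01⟩ - 0.4401|10⟩ + (0.2289 + 0.1103i)|11⟩

amp(|b₁b₂…⟩) = product of the factor amplitudes for bits b₁, b₂, …; only kets whose every factor amplitude is nonzero survive.
|00⟩: (-0.8612)(-0.866) = 0.7458
|01⟩: (-0.8612)(0.4504 + 0.217i) = (-0.3879 - 0.1869i)
|10⟩: (0.5082)(-0.866) = -0.4401
|11⟩: (0.5082)(0.4504 + 0.217i) = (0.2289 + 0.1103i)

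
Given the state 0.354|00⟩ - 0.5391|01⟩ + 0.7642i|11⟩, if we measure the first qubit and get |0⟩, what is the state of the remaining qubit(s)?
0.5489|0⟩ - 0.8359|1⟩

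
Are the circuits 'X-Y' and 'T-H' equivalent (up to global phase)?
No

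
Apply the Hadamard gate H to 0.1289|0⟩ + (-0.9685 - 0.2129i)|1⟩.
(-0.5937 - 0.1505i)|0⟩ + (0.776 + 0.1505i)|1⟩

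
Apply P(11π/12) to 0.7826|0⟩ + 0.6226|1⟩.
0.7826|0⟩ + (-0.6014 + 0.1611i)|1⟩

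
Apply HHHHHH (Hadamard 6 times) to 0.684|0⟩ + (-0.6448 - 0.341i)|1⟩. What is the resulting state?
0.684|0⟩ + (-0.6448 - 0.341i)|1⟩

H² = I, so an even number of Hadamards cancels: H^6 = I and the state is unchanged.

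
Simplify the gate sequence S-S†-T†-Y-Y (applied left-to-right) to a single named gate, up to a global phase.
T†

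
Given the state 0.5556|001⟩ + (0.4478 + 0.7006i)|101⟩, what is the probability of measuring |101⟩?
0.6914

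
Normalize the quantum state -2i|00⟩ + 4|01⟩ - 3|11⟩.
-0.3714i|00⟩ + 0.7428|01⟩ - 0.5571|11⟩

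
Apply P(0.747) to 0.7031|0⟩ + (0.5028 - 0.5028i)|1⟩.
0.7031|0⟩ + (0.7105 - 0.0273i)|1⟩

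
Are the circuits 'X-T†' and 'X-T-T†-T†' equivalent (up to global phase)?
Yes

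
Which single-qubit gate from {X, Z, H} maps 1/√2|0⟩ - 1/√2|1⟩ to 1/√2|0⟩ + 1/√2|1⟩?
Z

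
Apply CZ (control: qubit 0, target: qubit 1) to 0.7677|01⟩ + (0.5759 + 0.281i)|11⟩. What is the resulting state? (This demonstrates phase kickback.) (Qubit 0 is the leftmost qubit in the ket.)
0.7677|01⟩ + (-0.5759 - 0.281i)|11⟩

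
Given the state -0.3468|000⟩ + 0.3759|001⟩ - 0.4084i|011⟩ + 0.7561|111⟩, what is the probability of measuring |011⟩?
0.1668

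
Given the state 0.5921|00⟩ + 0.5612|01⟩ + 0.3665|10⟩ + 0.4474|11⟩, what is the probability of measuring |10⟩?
0.1343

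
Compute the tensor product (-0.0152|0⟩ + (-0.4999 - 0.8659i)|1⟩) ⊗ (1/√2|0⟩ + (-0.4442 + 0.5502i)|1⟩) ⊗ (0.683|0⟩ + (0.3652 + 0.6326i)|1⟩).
-0.007341|000⟩ + (-0.003925 - 0.006799i)|001⟩ + (0.004612 - 0.005712i)|010⟩ + (0.007756 + 0.001217i)|011⟩ + (-0.2414 - 0.4182i)|100⟩ + (0.2582 - 0.4472i)|101⟩ + (0.4771 + 0.07485i)|110⟩ + (0.1858 + 0.4819i)|111⟩

amp(|b₁b₂…⟩) = product of the factor amplitudes for bits b₁, b₂, …; only kets whose every factor amplitude is nonzero survive.
|000⟩: (-0.0152)(1/√2)(0.683) = -0.007341
|001⟩: (-0.0152)(1/√2)(0.3652 + 0.6326i) = (-0.003925 - 0.006799i)
|010⟩: (-0.0152)(-0.4442 + 0.5502i)(0.683) = (0.004612 - 0.005712i)
|011⟩: (-0.0152)(-0.4442 + 0.5502i)(0.3652 + 0.6326i) = (0.007756 + 0.001217i)
|100⟩: (-0.4999 - 0.8659i)(1/√2)(0.683) = (-0.2414 - 0.4182i)
|101⟩: (-0.4999 - 0.8659i)(1/√2)(0.3652 + 0.6326i) = (0.2582 - 0.4472i)
|110⟩: (-0.4999 - 0.8659i)(-0.4442 + 0.5502i)(0.683) = (0.4771 + 0.07485i)
|111⟩: (-0.4999 - 0.8659i)(-0.4442 + 0.5502i)(0.3652 + 0.6326i) = (0.1858 + 0.4819i)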